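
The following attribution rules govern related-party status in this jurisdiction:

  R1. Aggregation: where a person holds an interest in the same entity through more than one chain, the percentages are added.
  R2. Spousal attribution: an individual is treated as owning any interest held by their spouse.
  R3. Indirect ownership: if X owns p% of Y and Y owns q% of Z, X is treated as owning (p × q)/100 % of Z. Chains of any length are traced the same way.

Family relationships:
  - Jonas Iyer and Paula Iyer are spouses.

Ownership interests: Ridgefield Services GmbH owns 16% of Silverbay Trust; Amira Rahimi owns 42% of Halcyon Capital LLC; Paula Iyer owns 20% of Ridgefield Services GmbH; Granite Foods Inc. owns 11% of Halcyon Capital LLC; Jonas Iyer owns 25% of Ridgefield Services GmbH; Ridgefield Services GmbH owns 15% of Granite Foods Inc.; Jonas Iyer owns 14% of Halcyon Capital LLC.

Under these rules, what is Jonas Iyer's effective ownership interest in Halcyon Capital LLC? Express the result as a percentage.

By spousal attribution (R2), Jonas Iyer is treated as also owning Paula Iyer's interest in Ridgefield Services GmbH, giving 25% + 20% = 45%.
Chain via Ridgefield Services GmbH → Granite Foods Inc. (R3): 45% × 15% × 11% = 0.7425% of Halcyon Capital LLC.
Direct interest in Halcyon Capital LLC: 14%.
Aggregating (R1): 0.7425% + 14% = 14.7425%.

14.7425%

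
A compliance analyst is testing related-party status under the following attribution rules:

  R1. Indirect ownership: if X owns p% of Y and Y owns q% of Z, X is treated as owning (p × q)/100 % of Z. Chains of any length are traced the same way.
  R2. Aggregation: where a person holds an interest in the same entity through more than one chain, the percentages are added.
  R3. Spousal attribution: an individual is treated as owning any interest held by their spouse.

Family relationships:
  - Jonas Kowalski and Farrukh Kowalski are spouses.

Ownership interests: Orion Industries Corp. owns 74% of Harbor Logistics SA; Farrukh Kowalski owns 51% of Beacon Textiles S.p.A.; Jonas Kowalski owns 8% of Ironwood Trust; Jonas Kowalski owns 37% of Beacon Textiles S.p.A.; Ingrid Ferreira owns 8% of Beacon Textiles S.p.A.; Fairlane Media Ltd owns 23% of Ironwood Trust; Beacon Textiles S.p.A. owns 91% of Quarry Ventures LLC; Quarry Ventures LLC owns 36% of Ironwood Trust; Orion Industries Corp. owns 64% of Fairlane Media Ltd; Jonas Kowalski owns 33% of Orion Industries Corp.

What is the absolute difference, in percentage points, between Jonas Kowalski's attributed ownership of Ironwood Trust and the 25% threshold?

16.6864

By spousal attribution (R3), Jonas Kowalski is treated as also owning Farrukh Kowalski's interest in Beacon Textiles S.p.A, giving 37% + 51% = 88%.
Chain via Beacon Textiles S.p.A. → Quarry Ventures LLC (R1): 88% × 91% × 36% = 28.8288% of Ironwood Trust.
Chain via Orion Industries Corp. → Fairlane Media Ltd (R1): 33% × 64% × 23% = 4.8576% of Ironwood Trust.
Direct interest in Ironwood Trust: 8%.
Aggregating (R2): 28.8288% + 4.8576% + 8% = 41.6864%.
41.6864% exceeds the 25% threshold by 16.6864 percentage points.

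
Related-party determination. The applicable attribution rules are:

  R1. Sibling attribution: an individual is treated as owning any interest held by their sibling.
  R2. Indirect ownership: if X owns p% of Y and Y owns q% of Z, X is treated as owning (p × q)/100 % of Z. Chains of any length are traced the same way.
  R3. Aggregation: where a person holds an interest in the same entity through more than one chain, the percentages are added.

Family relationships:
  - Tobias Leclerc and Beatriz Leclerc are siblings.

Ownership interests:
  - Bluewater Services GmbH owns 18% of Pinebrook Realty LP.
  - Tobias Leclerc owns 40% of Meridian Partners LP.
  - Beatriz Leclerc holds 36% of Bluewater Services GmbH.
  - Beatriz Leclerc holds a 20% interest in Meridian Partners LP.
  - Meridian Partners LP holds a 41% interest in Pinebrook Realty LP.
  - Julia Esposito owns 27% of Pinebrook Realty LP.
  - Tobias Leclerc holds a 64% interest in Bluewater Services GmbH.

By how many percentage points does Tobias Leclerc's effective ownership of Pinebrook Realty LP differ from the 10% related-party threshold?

By sibling attribution (R1), Tobias Leclerc is treated as also owning Beatriz Leclerc's interest in Meridian Partners LP, giving 40% + 20% = 60%.
By sibling attribution (R1), Tobias Leclerc is treated as also owning Beatriz Leclerc's interest in Bluewater Services GmbH, giving 64% + 36% = 100%.
Chain via Meridian Partners LP (R2): 60% × 41% = 24.6% of Pinebrook Realty LP.
Chain via Bluewater Services GmbH (R2): 100% × 18% = 18% of Pinebrook Realty LP.
Aggregating (R3): 24.6% + 18% = 42.6%.
42.6% exceeds the 10% threshold by 32.6 percentage points.

32.6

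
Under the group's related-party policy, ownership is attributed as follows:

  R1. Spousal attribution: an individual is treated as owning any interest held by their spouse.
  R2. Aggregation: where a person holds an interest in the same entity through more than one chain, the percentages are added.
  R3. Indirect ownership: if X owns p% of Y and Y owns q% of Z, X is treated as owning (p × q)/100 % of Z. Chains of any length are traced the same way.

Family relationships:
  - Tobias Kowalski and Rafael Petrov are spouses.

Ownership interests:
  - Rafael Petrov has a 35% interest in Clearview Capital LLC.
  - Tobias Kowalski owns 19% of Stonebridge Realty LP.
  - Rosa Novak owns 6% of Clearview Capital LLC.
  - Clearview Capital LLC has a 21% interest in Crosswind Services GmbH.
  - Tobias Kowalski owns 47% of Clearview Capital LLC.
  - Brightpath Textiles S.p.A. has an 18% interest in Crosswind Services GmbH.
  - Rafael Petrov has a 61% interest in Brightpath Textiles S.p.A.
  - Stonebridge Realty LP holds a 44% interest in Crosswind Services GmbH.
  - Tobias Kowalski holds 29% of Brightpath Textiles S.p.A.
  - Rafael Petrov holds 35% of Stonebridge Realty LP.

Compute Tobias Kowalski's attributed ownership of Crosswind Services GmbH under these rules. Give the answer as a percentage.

By spousal attribution (R1), Tobias Kowalski is treated as also owning Rafael Petrov's interest in Stonebridge Realty LP, giving 19% + 35% = 54%.
By spousal attribution (R1), Tobias Kowalski is treated as also owning Rafael Petrov's interest in Clearview Capital LLC, giving 47% + 35% = 82%.
By spousal attribution (R1), Tobias Kowalski is treated as also owning Rafael Petrov's interest in Brightpath Textiles S.p.A, giving 29% + 61% = 90%.
Chain via Stonebridge Realty LP (R3): 54% × 44% = 23.76% of Crosswind Services GmbH.
Chain via Clearview Capital LLC (R3): 82% × 21% = 17.22% of Crosswind Services GmbH.
Chain via Brightpath Textiles S.p.A. (R3): 90% × 18% = 16.2% of Crosswind Services GmbH.
Aggregating (R2): 23.76% + 17.22% + 16.2% = 57.18%.

57.18%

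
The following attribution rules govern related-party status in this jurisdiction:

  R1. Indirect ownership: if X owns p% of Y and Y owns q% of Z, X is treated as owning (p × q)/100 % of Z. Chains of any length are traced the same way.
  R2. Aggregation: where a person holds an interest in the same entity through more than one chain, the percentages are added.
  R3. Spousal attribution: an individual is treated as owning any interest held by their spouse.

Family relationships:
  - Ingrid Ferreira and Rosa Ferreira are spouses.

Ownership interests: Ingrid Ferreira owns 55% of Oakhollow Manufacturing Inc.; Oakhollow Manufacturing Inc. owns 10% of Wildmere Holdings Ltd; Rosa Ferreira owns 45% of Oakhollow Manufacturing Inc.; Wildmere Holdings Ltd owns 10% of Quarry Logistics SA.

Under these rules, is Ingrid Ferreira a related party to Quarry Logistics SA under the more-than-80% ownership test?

No

By spousal attribution (R3), Ingrid Ferreira is treated as also owning Rosa Ferreira's interest in Oakhollow Manufacturing Inc, giving 55% + 45% = 100%.
Chain via Oakhollow Manufacturing Inc. → Wildmere Holdings Ltd (R1): 100% × 10% × 10% = 1% of Quarry Logistics SA.
1% does not exceed the 80% threshold, so Ingrid is not a related party to Quarry Logistics SA.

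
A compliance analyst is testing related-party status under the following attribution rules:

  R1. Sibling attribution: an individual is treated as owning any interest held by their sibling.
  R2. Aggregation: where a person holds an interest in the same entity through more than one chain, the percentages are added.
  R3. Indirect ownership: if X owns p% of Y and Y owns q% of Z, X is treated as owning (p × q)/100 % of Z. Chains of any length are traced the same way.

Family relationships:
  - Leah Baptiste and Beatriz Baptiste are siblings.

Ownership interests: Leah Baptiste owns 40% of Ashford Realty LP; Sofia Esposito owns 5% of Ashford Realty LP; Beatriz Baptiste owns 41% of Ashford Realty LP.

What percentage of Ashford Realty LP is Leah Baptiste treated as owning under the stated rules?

81%

By sibling attribution (R1), Leah Baptiste is treated as also owning Beatriz Baptiste's interest in Ashford Realty LP, giving 40% + 41% = 81%.
Direct interest in Ashford Realty LP: 81%.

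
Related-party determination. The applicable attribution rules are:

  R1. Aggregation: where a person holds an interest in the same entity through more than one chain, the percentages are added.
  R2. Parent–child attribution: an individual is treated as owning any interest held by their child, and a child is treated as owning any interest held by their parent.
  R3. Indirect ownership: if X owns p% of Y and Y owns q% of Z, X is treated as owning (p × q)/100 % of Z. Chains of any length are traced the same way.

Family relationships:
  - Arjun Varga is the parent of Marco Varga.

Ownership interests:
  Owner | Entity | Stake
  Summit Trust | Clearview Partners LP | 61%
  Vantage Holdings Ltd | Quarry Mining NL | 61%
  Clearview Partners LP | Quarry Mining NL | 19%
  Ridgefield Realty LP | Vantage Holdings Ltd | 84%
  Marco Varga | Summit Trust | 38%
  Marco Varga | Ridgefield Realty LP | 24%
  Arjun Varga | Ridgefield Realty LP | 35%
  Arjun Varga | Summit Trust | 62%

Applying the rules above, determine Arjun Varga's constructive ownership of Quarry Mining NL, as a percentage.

41.8216%

By parent–child attribution (R2), Arjun Varga is treated as also owning Marco Varga's interest in Summit Trust, giving 62% + 38% = 100%.
By parent–child attribution (R2), Arjun Varga is treated as also owning Marco Varga's interest in Ridgefield Realty LP, giving 35% + 24% = 59%.
Chain via Summit Trust → Clearview Partners LP (R3): 100% × 61% × 19% = 11.59% of Quarry Mining NL.
Chain via Ridgefield Realty LP → Vantage Holdings Ltd (R3): 59% × 84% × 61% = 30.2316% of Quarry Mining NL.
Aggregating (R1): 11.59% + 30.2316% = 41.8216%.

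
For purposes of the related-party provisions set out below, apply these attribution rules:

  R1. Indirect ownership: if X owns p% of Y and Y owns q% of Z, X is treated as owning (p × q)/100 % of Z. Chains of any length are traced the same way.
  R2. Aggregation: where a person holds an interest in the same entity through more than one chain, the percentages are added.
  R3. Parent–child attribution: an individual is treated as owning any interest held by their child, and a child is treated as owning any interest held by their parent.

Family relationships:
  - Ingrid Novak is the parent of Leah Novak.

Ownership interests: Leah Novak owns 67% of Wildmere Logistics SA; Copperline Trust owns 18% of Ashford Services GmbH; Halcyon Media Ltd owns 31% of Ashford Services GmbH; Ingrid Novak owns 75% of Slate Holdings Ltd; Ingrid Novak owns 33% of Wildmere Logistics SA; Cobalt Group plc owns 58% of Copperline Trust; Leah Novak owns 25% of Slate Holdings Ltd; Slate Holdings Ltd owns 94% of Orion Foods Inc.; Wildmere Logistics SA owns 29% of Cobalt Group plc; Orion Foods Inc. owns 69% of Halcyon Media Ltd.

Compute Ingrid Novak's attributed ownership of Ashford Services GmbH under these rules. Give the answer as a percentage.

23.1342%

By parent–child attribution (R3), Ingrid Novak is treated as also owning Leah Novak's interest in Wildmere Logistics SA, giving 33% + 67% = 100%.
By parent–child attribution (R3), Ingrid Novak is treated as also owning Leah Novak's interest in Slate Holdings Ltd, giving 75% + 25% = 100%.
Chain via Wildmere Logistics SA → Cobalt Group plc → Copperline Trust (R1): 100% × 29% × 58% × 18% = 3.0276% of Ashford Services GmbH.
Chain via Slate Holdings Ltd → Orion Foods Inc. → Halcyon Media Ltd (R1): 100% × 94% × 69% × 31% = 20.1066% of Ashford Services GmbH.
Aggregating (R2): 3.0276% + 20.1066% = 23.1342%.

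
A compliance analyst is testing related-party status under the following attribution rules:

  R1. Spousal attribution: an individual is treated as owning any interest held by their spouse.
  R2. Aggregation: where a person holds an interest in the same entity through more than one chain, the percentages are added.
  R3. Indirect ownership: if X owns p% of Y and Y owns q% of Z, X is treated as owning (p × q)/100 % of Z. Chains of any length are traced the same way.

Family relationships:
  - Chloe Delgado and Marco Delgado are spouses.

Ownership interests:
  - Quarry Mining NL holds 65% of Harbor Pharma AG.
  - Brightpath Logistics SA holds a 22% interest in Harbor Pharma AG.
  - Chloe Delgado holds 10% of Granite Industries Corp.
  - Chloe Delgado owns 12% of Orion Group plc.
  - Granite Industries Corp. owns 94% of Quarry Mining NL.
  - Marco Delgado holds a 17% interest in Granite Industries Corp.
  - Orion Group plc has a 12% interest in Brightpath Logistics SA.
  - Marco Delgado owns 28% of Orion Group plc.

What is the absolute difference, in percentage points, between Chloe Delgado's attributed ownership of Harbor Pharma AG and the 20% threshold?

By spousal attribution (R1), Chloe Delgado is treated as also owning Marco Delgado's interest in Granite Industries Corp, giving 10% + 17% = 27%.
By spousal attribution (R1), Chloe Delgado is treated as also owning Marco Delgado's interest in Orion Group plc, giving 12% + 28% = 40%.
Chain via Granite Industries Corp. → Quarry Mining NL (R3): 27% × 94% × 65% = 16.497% of Harbor Pharma AG.
Chain via Orion Group plc → Brightpath Logistics SA (R3): 40% × 12% × 22% = 1.056% of Harbor Pharma AG.
Aggregating (R2): 16.497% + 1.056% = 17.553%.
17.553% falls short of the 20% threshold by 2.447 percentage points.

2.447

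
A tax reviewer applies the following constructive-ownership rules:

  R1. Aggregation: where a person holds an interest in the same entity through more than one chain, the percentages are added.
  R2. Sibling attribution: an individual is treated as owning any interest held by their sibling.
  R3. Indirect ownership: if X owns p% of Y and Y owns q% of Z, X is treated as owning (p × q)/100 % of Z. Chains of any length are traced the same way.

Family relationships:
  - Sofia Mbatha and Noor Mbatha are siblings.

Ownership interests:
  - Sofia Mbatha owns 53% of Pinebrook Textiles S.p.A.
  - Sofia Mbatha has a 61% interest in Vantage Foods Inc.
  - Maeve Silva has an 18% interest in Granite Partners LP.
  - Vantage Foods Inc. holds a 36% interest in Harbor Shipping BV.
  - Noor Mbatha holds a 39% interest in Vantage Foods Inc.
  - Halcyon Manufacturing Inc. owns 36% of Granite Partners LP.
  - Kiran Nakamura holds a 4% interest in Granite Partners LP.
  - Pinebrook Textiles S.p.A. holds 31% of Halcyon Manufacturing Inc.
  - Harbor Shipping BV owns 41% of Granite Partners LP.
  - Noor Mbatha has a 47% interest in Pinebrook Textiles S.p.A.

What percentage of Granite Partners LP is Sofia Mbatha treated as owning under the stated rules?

25.92%

By sibling attribution (R2), Sofia Mbatha is treated as also owning Noor Mbatha's interest in Pinebrook Textiles S.p.A, giving 53% + 47% = 100%.
By sibling attribution (R2), Sofia Mbatha is treated as also owning Noor Mbatha's interest in Vantage Foods Inc, giving 61% + 39% = 100%.
Chain via Pinebrook Textiles S.p.A. → Halcyon Manufacturing Inc. (R3): 100% × 31% × 36% = 11.16% of Granite Partners LP.
Chain via Vantage Foods Inc. → Harbor Shipping BV (R3): 100% × 36% × 41% = 14.76% of Granite Partners LP.
Aggregating (R1): 11.16% + 14.76% = 25.92%.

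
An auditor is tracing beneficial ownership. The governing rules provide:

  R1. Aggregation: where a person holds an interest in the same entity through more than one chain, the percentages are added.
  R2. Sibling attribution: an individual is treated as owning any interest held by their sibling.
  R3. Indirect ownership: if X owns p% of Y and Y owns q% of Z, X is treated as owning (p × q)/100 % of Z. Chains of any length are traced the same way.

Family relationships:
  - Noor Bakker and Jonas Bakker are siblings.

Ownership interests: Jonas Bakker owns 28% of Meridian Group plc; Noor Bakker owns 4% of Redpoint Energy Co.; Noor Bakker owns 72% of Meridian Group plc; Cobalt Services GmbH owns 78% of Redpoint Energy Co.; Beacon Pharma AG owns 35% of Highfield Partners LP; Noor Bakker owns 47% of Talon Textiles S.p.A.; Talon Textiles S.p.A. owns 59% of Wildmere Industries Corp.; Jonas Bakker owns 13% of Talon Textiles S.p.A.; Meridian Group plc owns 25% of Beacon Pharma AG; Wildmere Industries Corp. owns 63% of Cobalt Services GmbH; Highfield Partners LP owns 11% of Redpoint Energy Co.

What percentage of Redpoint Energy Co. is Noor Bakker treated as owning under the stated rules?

22.35806%

By sibling attribution (R2), Noor Bakker is treated as also owning Jonas Bakker's interest in Meridian Group plc, giving 72% + 28% = 100%.
By sibling attribution (R2), Noor Bakker is treated as also owning Jonas Bakker's interest in Talon Textiles S.p.A, giving 47% + 13% = 60%.
Chain via Meridian Group plc → Beacon Pharma AG → Highfield Partners LP (R3): 100% × 25% × 35% × 11% = 0.9625% of Redpoint Energy Co.
Chain via Talon Textiles S.p.A. → Wildmere Industries Corp. → Cobalt Services GmbH (R3): 60% × 59% × 63% × 78% = 17.39556% of Redpoint Energy Co.
Direct interest in Redpoint Energy Co: 4%.
Aggregating (R1): 0.9625% + 17.39556% + 4% = 22.35806%.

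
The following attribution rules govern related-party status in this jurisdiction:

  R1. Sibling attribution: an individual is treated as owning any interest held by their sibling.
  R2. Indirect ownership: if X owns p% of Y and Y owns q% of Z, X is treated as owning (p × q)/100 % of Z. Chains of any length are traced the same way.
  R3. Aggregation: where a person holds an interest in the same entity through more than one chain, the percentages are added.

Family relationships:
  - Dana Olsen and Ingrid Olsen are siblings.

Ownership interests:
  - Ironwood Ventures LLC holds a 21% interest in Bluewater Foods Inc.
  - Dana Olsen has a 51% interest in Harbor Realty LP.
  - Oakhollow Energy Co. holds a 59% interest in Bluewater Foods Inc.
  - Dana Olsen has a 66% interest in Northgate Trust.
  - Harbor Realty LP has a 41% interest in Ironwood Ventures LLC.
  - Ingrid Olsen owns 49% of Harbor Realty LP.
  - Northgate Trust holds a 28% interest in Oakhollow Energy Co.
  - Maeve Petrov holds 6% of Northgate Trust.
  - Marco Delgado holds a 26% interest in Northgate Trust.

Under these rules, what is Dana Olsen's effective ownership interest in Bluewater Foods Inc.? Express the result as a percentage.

19.5132%

By sibling attribution (R1), Dana Olsen is treated as also owning Ingrid Olsen's interest in Harbor Realty LP, giving 51% + 49% = 100%.
Chain via Northgate Trust → Oakhollow Energy Co. (R2): 66% × 28% × 59% = 10.9032% of Bluewater Foods Inc.
Chain via Harbor Realty LP → Ironwood Ventures LLC (R2): 100% × 41% × 21% = 8.61% of Bluewater Foods Inc.
Aggregating (R3): 10.9032% + 8.61% = 19.5132%.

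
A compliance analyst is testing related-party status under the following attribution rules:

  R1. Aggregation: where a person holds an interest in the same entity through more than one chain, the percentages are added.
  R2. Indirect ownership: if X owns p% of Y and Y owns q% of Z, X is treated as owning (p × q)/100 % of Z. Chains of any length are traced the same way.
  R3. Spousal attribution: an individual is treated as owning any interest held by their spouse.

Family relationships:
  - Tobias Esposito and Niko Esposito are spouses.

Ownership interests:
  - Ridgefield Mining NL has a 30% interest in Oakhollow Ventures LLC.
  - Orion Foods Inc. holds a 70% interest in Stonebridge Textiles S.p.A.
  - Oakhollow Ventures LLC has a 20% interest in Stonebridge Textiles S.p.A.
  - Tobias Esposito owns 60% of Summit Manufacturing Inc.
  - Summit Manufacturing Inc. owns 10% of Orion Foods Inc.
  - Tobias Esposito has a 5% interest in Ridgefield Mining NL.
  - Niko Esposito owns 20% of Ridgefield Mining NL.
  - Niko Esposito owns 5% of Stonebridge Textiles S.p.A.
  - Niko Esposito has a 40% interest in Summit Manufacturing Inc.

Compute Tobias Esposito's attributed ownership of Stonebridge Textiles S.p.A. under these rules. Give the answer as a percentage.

13.5%

By spousal attribution (R3), Tobias Esposito is treated as also owning Niko Esposito's interest in Summit Manufacturing Inc, giving 60% + 40% = 100%.
By spousal attribution (R3), Tobias Esposito is treated as also owning Niko Esposito's interest in Ridgefield Mining NL, giving 5% + 20% = 25%.
By spousal attribution (R3), Tobias Esposito is treated as owning Niko Esposito's 5% interest in Stonebridge Textiles S.p.A.
Chain via Summit Manufacturing Inc. → Orion Foods Inc. (R2): 100% × 10% × 70% = 7% of Stonebridge Textiles S.p.A.
Chain via Ridgefield Mining NL → Oakhollow Ventures LLC (R2): 25% × 30% × 20% = 1.5% of Stonebridge Textiles S.p.A.
Direct interest in Stonebridge Textiles S.p.A: 5%.
Aggregating (R1): 7% + 1.5% + 5% = 13.5%.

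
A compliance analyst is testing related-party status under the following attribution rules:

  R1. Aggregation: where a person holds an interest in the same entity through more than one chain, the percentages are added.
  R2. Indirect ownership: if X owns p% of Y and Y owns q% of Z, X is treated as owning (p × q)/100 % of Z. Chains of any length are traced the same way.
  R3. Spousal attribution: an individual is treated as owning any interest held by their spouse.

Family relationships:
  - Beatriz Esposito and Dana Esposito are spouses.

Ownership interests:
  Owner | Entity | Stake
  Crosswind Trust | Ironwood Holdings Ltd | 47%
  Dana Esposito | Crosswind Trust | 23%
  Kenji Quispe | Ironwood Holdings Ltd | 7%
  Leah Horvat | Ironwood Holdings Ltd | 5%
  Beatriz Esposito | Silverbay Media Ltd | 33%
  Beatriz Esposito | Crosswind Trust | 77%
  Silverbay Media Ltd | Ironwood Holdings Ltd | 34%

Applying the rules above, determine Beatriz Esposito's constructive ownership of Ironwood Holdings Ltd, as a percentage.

By spousal attribution (R3), Beatriz Esposito is treated as also owning Dana Esposito's interest in Crosswind Trust, giving 77% + 23% = 100%.
Chain via Crosswind Trust (R2): 100% × 47% = 47% of Ironwood Holdings Ltd.
Chain via Silverbay Media Ltd (R2): 33% × 34% = 11.22% of Ironwood Holdings Ltd.
Aggregating (R1): 47% + 11.22% = 58.22%.

58.22%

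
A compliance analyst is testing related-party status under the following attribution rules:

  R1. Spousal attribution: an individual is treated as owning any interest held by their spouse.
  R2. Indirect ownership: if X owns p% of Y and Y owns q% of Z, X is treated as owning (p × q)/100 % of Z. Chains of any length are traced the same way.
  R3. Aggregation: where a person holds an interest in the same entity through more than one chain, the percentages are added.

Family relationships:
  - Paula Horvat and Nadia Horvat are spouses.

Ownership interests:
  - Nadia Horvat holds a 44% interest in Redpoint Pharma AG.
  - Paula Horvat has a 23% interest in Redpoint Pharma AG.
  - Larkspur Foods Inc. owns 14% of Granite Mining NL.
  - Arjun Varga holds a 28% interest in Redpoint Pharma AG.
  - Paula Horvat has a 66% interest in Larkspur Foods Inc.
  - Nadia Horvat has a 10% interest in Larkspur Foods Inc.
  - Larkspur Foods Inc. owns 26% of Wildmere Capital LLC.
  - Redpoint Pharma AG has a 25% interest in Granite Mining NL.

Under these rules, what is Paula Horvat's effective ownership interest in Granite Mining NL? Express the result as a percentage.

27.39%

By spousal attribution (R1), Paula Horvat is treated as also owning Nadia Horvat's interest in Redpoint Pharma AG, giving 23% + 44% = 67%.
By spousal attribution (R1), Paula Horvat is treated as also owning Nadia Horvat's interest in Larkspur Foods Inc, giving 66% + 10% = 76%.
Chain via Redpoint Pharma AG (R2): 67% × 25% = 16.75% of Granite Mining NL.
Chain via Larkspur Foods Inc. (R2): 76% × 14% = 10.64% of Granite Mining NL.
Aggregating (R3): 16.75% + 10.64% = 27.39%.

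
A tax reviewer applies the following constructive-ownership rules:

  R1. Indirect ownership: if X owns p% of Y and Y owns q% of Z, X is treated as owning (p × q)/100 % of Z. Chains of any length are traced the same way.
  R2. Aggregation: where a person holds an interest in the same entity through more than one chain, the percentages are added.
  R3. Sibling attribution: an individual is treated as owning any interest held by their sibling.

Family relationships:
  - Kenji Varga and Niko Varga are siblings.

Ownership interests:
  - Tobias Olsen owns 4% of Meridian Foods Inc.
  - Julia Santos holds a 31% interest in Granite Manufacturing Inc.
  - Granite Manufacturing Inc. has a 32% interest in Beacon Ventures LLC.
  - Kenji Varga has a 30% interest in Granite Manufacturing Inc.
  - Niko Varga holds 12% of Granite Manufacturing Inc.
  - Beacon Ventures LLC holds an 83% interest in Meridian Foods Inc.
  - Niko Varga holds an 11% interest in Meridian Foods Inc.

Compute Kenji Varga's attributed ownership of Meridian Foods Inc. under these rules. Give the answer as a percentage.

By sibling attribution (R3), Kenji Varga is treated as also owning Niko Varga's interest in Granite Manufacturing Inc, giving 30% + 12% = 42%.
By sibling attribution (R3), Kenji Varga is treated as owning Niko Varga's 11% interest in Meridian Foods Inc.
Chain via Granite Manufacturing Inc. → Beacon Ventures LLC (R1): 42% × 32% × 83% = 11.1552% of Meridian Foods Inc.
Direct interest in Meridian Foods Inc: 11%.
Aggregating (R2): 11.1552% + 11% = 22.1552%.

22.1552%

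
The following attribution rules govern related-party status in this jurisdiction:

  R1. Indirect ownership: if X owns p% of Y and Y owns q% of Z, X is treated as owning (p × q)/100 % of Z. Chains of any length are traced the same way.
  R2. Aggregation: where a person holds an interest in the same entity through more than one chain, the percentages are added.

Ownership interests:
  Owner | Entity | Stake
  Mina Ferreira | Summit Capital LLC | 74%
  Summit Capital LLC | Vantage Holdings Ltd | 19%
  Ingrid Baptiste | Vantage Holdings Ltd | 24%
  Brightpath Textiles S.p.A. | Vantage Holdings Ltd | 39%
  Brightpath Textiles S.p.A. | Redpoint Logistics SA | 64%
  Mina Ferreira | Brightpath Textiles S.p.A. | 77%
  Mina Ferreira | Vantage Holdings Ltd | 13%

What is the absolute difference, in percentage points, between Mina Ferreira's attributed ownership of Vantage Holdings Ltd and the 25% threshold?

32.09

Chain via Brightpath Textiles S.p.A. (R1): 77% × 39% = 30.03% of Vantage Holdings Ltd.
Chain via Summit Capital LLC (R1): 74% × 19% = 14.06% of Vantage Holdings Ltd.
Direct interest in Vantage Holdings Ltd: 13%.
Aggregating (R2): 30.03% + 14.06% + 13% = 57.09%.
57.09% exceeds the 25% threshold by 32.09 percentage points.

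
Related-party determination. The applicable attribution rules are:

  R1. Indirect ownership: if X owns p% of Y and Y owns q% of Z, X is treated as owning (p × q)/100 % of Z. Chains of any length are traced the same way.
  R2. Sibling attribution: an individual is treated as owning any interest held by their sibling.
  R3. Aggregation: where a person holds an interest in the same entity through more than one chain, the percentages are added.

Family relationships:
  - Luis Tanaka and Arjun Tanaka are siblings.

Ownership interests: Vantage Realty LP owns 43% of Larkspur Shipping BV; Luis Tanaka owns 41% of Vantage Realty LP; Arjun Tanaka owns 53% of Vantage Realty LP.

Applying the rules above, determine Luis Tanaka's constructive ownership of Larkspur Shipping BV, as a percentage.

By sibling attribution (R2), Luis Tanaka is treated as also owning Arjun Tanaka's interest in Vantage Realty LP, giving 41% + 53% = 94%.
Chain via Vantage Realty LP (R1): 94% × 43% = 40.42% of Larkspur Shipping BV.

40.42%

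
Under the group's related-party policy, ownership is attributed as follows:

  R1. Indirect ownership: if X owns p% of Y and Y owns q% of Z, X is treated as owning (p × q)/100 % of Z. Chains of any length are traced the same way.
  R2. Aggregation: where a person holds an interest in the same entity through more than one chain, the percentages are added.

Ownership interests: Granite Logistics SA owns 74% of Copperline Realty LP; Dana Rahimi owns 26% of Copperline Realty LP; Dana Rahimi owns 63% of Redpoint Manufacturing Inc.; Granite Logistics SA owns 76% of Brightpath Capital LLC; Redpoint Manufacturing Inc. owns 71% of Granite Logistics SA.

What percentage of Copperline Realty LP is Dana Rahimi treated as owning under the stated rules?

59.1002%

Chain via Redpoint Manufacturing Inc. → Granite Logistics SA (R1): 63% × 71% × 74% = 33.1002% of Copperline Realty LP.
Direct interest in Copperline Realty LP: 26%.
Aggregating (R2): 33.1002% + 26% = 59.1002%.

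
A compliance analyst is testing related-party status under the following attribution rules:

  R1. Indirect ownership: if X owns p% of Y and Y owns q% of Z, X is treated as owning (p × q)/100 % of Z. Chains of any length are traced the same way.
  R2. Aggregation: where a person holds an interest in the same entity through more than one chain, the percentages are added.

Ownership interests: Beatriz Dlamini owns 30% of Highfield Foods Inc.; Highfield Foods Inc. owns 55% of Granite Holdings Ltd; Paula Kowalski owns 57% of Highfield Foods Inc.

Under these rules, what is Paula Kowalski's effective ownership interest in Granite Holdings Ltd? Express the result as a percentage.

31.35%

Chain via Highfield Foods Inc. (R1): 57% × 55% = 31.35% of Granite Holdings Ltd.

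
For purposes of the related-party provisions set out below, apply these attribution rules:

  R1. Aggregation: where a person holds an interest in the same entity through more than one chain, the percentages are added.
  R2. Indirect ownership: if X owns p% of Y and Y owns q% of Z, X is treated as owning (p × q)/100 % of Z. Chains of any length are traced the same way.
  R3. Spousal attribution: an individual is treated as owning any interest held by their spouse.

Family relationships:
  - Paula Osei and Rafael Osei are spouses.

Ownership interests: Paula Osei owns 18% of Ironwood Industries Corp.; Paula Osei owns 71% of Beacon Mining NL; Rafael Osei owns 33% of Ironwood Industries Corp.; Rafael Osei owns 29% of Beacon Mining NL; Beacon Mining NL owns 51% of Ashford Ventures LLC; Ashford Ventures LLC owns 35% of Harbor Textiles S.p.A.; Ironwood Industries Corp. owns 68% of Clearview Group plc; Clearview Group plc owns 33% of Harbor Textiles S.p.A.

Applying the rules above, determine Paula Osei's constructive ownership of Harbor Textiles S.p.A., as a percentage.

By spousal attribution (R3), Paula Osei is treated as also owning Rafael Osei's interest in Beacon Mining NL, giving 71% + 29% = 100%.
By spousal attribution (R3), Paula Osei is treated as also owning Rafael Osei's interest in Ironwood Industries Corp, giving 18% + 33% = 51%.
Chain via Beacon Mining NL → Ashford Ventures LLC (R2): 100% × 51% × 35% = 17.85% of Harbor Textiles S.p.A.
Chain via Ironwood Industries Corp. → Clearview Group plc (R2): 51% × 68% × 33% = 11.4444% of Harbor Textiles S.p.A.
Aggregating (R1): 17.85% + 11.4444% = 29.2944%.

29.2944%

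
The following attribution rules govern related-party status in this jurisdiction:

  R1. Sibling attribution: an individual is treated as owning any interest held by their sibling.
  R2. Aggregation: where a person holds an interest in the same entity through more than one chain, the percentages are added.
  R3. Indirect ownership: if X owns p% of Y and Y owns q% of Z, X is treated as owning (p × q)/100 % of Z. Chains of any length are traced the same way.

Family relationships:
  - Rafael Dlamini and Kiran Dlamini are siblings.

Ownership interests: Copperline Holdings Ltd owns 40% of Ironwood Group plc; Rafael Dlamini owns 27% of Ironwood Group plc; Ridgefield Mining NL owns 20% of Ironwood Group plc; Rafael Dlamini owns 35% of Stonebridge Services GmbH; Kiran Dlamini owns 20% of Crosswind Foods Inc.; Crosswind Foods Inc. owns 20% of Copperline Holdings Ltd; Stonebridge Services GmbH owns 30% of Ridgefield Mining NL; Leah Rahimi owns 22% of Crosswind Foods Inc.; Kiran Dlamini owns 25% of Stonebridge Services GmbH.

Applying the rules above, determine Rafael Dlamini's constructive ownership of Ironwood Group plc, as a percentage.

32.2%

By sibling attribution (R1), Rafael Dlamini is treated as also owning Kiran Dlamini's interest in Stonebridge Services GmbH, giving 35% + 25% = 60%.
By sibling attribution (R1), Rafael Dlamini is treated as owning Kiran Dlamini's 20% interest in Crosswind Foods Inc.
Chain via Stonebridge Services GmbH → Ridgefield Mining NL (R3): 60% × 30% × 20% = 3.6% of Ironwood Group plc.
Direct interest in Ironwood Group plc: 27%.
Chain via Crosswind Foods Inc. → Copperline Holdings Ltd (R3): 20% × 20% × 40% = 1.6% of Ironwood Group plc.
Aggregating (R2): 3.6% + 27% + 1.6% = 32.2%.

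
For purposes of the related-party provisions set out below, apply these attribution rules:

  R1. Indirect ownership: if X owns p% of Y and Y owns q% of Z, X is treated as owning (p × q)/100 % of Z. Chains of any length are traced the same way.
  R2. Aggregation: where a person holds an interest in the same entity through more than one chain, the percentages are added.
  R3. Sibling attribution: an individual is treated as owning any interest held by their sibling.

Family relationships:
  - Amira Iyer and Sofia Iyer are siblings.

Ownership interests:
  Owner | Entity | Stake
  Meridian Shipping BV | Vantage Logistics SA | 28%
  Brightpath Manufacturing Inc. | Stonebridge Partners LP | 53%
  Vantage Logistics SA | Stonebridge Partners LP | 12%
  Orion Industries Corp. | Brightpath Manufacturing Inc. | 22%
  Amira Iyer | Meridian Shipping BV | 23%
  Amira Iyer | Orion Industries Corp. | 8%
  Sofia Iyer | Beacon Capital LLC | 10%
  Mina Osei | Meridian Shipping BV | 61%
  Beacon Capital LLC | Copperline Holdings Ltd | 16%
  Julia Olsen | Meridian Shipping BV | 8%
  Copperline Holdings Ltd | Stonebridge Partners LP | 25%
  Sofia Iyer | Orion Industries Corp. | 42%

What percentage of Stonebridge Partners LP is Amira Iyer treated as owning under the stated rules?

7.0028%

By sibling attribution (R3), Amira Iyer is treated as also owning Sofia Iyer's interest in Orion Industries Corp, giving 8% + 42% = 50%.
By sibling attribution (R3), Amira Iyer is treated as owning Sofia Iyer's 10% interest in Beacon Capital LLC.
Chain via Meridian Shipping BV → Vantage Logistics SA (R1): 23% × 28% × 12% = 0.7728% of Stonebridge Partners LP.
Chain via Orion Industries Corp. → Brightpath Manufacturing Inc. (R1): 50% × 22% × 53% = 5.83% of Stonebridge Partners LP.
Chain via Beacon Capital LLC → Copperline Holdings Ltd (R1): 10% × 16% × 25% = 0.4% of Stonebridge Partners LP.
Aggregating (R2): 0.7728% + 5.83% + 0.4% = 7.0028%.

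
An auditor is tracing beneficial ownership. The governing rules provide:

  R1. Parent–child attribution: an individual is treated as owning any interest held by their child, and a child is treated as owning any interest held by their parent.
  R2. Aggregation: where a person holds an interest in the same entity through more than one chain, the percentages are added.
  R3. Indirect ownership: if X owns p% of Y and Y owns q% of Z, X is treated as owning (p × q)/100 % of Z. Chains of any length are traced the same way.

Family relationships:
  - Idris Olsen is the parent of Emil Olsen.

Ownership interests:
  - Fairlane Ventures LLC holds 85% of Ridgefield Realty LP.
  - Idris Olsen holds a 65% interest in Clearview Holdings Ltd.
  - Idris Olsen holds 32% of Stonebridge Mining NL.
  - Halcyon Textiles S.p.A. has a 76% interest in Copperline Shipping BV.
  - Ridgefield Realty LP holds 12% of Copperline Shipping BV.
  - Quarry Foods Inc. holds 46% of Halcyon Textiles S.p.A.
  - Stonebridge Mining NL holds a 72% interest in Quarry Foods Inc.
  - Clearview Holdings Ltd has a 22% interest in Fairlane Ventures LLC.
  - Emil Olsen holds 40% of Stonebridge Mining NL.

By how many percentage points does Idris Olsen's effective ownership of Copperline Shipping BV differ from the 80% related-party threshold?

60.418136

By parent–child attribution (R1), Idris Olsen is treated as also owning Emil Olsen's interest in Stonebridge Mining NL, giving 32% + 40% = 72%.
Chain via Clearview Holdings Ltd → Fairlane Ventures LLC → Ridgefield Realty LP (R3): 65% × 22% × 85% × 12% = 1.4586% of Copperline Shipping BV.
Chain via Stonebridge Mining NL → Quarry Foods Inc. → Halcyon Textiles S.p.A. (R3): 72% × 72% × 46% × 76% = 18.123264% of Copperline Shipping BV.
Aggregating (R2): 1.4586% + 18.123264% = 19.581864%.
19.581864% falls short of the 80% threshold by 60.418136 percentage points.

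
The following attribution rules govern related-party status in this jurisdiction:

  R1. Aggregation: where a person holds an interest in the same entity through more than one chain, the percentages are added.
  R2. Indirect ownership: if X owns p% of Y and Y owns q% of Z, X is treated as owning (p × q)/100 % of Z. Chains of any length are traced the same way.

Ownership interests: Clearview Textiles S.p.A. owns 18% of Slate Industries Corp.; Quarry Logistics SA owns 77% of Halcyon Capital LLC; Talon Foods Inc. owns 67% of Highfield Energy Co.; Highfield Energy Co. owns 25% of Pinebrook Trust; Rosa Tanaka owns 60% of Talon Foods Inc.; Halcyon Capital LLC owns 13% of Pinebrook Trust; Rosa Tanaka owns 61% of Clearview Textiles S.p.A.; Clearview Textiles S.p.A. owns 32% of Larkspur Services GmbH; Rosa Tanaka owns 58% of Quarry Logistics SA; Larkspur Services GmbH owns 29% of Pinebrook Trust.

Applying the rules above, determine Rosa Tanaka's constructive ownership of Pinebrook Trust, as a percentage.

21.5166%

Chain via Clearview Textiles S.p.A. → Larkspur Services GmbH (R2): 61% × 32% × 29% = 5.6608% of Pinebrook Trust.
Chain via Quarry Logistics SA → Halcyon Capital LLC (R2): 58% × 77% × 13% = 5.8058% of Pinebrook Trust.
Chain via Talon Foods Inc. → Highfield Energy Co. (R2): 60% × 67% × 25% = 10.05% of Pinebrook Trust.
Aggregating (R1): 5.6608% + 5.8058% + 10.05% = 21.5166%.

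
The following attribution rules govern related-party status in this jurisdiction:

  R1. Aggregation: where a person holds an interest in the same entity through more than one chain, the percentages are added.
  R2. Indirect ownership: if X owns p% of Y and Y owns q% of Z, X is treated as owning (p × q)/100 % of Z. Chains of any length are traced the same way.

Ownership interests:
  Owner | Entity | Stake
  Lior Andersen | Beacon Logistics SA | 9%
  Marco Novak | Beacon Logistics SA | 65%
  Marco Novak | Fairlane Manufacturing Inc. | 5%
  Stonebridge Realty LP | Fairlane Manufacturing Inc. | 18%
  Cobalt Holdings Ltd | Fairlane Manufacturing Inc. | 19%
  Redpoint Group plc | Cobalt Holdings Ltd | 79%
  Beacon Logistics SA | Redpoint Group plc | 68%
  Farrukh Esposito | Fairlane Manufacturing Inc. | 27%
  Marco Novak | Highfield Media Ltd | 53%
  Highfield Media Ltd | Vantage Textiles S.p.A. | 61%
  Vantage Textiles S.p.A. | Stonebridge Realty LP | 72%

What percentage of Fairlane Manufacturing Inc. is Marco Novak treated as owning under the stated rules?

Chain via Beacon Logistics SA → Redpoint Group plc → Cobalt Holdings Ltd (R2): 65% × 68% × 79% × 19% = 6.63442% of Fairlane Manufacturing Inc.
Chain via Highfield Media Ltd → Vantage Textiles S.p.A. → Stonebridge Realty LP (R2): 53% × 61% × 72% × 18% = 4.189968% of Fairlane Manufacturing Inc.
Direct interest in Fairlane Manufacturing Inc: 5%.
Aggregating (R1): 6.63442% + 4.189968% + 5% = 15.824388%.

15.824388%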